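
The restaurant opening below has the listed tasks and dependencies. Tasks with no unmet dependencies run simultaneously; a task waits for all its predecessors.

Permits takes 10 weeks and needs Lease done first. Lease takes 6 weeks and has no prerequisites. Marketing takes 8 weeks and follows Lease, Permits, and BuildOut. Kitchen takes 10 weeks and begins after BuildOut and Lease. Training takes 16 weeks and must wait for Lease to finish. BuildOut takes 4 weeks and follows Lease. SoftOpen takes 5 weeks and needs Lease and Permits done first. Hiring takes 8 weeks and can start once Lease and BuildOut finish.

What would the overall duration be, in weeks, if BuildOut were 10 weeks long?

26

Baseline: Lease→Permits→Marketing = 6+10+8 = 24 → 24 weeks.
The longest path through BuildOut is only 20 weeks, so BuildOut has float 4.
The binding chain switches to Lease→BuildOut→Kitchen = 6+10+10 = 26; finish 26 weeks.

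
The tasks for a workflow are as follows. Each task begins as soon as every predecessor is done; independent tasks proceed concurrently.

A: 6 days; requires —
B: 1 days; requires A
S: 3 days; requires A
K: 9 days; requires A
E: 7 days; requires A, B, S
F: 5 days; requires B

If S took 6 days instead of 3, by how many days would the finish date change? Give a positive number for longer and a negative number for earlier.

3

Actual critical path: A→S→E = 6+3+7 = 16 ⇒ 16 days.
S is on the critical path; changing it to 6 makes that path 19 days.
That remains the longest chain; total 19 days.
Change in finish: 19 − 16 = +3 days.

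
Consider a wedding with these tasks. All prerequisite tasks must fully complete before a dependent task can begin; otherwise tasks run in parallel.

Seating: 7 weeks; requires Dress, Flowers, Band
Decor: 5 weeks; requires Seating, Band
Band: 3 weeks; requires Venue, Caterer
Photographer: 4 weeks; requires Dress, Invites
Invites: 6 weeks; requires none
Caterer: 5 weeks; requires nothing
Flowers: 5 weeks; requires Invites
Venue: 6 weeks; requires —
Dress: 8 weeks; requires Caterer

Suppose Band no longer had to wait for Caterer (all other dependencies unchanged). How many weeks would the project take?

25

Before: longest chain Caterer→Dress→Seating→Decor = 5+8+7+5 = 25, finish 25.
Dropping Caterer→Band doesn't change Band's earliest start (6); another predecessor still binds.
New critical path: Caterer→Dress→Seating→Decor = 5+8+7+5 = 25 ⇒ 25 weeks.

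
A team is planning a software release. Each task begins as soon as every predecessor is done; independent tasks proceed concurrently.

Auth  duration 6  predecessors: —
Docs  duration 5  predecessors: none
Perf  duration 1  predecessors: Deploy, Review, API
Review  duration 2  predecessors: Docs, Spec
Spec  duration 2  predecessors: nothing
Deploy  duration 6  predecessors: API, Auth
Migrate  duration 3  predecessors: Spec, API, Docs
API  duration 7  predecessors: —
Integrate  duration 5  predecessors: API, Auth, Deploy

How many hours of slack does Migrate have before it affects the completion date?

8

The longest chain is API→Deploy→Integrate = 7+6+5 = 18; overall finish 18 hours.
The longest chain containing Migrate totals 10 hours.
Float = 18 − 10 = 8.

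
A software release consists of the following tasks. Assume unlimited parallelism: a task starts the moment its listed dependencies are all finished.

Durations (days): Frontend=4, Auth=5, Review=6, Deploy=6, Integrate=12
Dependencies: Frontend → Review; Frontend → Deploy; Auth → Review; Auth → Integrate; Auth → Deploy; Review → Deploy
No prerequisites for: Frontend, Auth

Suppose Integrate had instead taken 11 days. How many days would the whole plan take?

17

Actual critical path: Auth→Integrate = 5+12 = 17 ⇒ 17 days.
Integrate is on the critical path; changing it to 11 makes that path 16 days.
New critical path: Auth→Review→Deploy = 5+6+6 = 17 ⇒ 17 days.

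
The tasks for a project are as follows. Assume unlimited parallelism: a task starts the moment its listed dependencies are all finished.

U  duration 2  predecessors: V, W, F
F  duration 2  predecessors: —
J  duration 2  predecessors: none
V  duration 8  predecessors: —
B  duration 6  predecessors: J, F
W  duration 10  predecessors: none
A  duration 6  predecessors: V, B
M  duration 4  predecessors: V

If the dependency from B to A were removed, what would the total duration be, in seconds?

14

Original critical path: F→B→A = 2+6+6 = 14 ⇒ 14 seconds.
Dropping B→A doesn't change A's earliest start (8); another predecessor still binds.
New critical path: V→A = 8+6 = 14 ⇒ 14 seconds.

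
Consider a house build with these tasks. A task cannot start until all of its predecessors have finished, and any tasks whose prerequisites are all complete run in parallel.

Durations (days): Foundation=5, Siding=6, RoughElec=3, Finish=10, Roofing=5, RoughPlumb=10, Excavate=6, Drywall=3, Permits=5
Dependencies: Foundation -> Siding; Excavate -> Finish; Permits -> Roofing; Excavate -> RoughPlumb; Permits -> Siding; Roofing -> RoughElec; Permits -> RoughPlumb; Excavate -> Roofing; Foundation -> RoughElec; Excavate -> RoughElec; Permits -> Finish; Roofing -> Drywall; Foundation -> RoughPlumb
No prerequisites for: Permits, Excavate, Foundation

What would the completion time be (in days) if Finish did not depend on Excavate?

16

With the dependency in place, Excavate→RoughPlumb = 6+10 = 16 sets the finish at 16 days.
Without Excavate→Finish, Finish's earliest start moves from 6 to 5.
New critical path: Excavate→RoughPlumb = 6+10 = 16 ⇒ 16 days.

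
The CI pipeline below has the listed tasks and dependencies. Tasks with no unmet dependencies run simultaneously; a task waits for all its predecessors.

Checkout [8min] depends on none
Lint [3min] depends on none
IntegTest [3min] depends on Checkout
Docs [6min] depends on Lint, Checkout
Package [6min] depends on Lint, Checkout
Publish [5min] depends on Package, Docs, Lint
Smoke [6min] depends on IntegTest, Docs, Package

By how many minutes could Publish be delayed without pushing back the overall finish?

Critical path: Checkout→Docs→Smoke = 8+6+6 = 20, so the finish is 20 minutes.
Publish finishes as early as 19 and must finish by 20.
Slack of Publish = 15 − 14 = 1 minute.

1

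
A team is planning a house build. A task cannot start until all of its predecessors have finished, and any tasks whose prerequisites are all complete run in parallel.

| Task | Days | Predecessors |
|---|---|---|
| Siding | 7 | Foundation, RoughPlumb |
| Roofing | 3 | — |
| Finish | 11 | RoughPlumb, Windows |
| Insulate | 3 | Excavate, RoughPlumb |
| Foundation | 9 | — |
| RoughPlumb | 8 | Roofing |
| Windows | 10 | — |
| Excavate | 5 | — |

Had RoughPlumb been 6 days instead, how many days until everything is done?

21

Baseline: Roofing→RoughPlumb→Finish = 3+8+11 = 22 → 22 days.
RoughPlumb is on the critical path; changing it to 6 makes that path 20 days.
New critical path: Windows→Finish = 10+11 = 21 ⇒ 21 days.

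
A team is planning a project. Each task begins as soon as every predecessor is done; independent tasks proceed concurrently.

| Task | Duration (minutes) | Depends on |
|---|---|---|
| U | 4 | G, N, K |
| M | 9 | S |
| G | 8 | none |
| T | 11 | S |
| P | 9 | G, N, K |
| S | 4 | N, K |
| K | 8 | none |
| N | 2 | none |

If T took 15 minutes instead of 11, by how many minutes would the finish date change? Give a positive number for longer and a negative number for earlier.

Actual critical path: K→S→T = 8+4+11 = 23 ⇒ 23 minutes.
T is on the critical path; changing it to 15 makes that path 27 minutes.
The critical path is still K→S→T; finish is now 27 minutes.
Change in finish: 27 − 23 = +4 minutes.

4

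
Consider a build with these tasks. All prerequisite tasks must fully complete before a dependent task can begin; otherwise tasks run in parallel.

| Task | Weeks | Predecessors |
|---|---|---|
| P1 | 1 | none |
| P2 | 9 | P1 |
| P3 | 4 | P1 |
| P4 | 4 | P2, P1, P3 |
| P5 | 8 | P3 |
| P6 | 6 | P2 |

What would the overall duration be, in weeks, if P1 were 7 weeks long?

Actual critical path: P1→P2→P6 = 1+9+6 = 16 ⇒ 16 weeks.
Since P1 is critical, the +6 change carries straight to that chain (now 22 weeks).
That remains the longest chain; total 22 weeks.

22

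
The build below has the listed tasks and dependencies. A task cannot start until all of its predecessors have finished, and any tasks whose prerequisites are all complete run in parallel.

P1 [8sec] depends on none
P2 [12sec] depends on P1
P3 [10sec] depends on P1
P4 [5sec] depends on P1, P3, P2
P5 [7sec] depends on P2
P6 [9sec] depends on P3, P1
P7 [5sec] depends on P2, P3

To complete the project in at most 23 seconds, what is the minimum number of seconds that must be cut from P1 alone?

Current finish: 27 seconds; target: 23.
P1 is on every critical path, so each second cut from P1 cuts the finish by one (this holds down to a finish of 20).
Need 27 − 23 = 4 seconds off P1 → P1 becomes 4 seconds, finish becomes 23.

4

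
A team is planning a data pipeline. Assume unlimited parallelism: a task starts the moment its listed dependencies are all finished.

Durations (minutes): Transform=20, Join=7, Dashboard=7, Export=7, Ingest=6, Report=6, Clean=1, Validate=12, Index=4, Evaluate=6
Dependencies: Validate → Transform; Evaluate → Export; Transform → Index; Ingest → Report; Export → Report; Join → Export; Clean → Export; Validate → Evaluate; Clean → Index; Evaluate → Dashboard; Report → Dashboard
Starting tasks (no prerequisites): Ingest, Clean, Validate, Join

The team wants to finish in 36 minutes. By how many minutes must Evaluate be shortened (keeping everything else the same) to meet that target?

2

Current finish: 38 minutes; target: 36.
Evaluate is on every critical path, so each minute cut from Evaluate cuts the finish by one (this holds down to a finish of 36).
Need 38 − 36 = 2 minutes off Evaluate → Evaluate becomes 4 minutes, finish becomes 36.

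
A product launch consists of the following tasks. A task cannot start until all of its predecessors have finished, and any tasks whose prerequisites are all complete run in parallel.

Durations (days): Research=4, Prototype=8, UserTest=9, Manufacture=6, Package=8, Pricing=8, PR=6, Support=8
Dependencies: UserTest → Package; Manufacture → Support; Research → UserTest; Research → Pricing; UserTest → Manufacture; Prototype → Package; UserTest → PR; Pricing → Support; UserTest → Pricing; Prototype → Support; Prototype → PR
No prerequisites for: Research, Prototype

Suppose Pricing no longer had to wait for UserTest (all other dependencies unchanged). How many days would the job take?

27

Original critical path: Research→UserTest→Pricing→Support = 4+9+8+8 = 29 ⇒ 29 days.
Without UserTest→Pricing, Pricing's earliest start moves from 13 to 4.
New critical path: Research→UserTest→Manufacture→Support = 4+9+6+8 = 27 ⇒ 27 days.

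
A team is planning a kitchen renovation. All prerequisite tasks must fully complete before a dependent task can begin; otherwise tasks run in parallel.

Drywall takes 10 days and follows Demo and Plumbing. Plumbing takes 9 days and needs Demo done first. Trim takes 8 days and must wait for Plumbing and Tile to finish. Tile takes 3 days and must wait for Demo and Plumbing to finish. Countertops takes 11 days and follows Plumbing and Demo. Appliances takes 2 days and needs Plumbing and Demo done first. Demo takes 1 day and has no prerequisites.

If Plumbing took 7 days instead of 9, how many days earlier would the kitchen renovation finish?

Actual critical path: Demo→Plumbing→Countertops = 1+9+11 = 21 ⇒ 21 days.
Plumbing lies on that path, so at 7 days the path becomes 19 days.
The critical path is still Demo→Plumbing→Countertops; finish is now 19 days.
Change in finish: 19 − 21 = -2 days.

2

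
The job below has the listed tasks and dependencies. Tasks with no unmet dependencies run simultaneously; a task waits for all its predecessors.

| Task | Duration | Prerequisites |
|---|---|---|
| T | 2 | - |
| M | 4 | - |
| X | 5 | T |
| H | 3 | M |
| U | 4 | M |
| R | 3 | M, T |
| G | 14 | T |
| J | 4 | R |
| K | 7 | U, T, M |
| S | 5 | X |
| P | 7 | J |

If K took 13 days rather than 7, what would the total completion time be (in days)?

The binding path is M→R→J→P = 4+3+4+7 = 18; finish at 18 days.
The longest path through K is only 15 days, so K has float 3.
New critical path: M→U→K = 4+4+13 = 21 ⇒ 21 days.

21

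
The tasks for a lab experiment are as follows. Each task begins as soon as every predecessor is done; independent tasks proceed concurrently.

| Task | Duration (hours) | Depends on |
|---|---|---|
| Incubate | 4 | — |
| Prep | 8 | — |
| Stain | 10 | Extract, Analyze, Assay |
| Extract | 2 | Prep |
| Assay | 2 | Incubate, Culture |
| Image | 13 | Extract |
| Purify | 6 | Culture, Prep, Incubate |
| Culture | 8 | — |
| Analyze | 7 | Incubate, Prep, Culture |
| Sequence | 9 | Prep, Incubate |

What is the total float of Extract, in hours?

2

The longest chain is Prep→Analyze→Stain = 8+7+10 = 25; overall finish 25 hours.
The longest chain containing Extract totals 23 hours.
Slack of Extract = 10 − 8 = 2 hours.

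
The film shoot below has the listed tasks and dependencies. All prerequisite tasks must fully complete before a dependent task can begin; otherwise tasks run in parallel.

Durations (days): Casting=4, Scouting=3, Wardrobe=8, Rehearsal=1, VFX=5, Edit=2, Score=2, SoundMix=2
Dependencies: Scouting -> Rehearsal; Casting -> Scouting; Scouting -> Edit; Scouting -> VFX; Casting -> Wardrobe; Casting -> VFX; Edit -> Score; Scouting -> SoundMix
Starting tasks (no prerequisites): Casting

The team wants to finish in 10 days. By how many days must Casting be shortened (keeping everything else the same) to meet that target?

2

Current finish: 12 days; target: 10.
Casting is on every critical path, so each day cut from Casting cuts the finish by one (this holds down to a finish of 9).
Need 12 − 10 = 2 days off Casting → Casting becomes 2 days, finish becomes 10.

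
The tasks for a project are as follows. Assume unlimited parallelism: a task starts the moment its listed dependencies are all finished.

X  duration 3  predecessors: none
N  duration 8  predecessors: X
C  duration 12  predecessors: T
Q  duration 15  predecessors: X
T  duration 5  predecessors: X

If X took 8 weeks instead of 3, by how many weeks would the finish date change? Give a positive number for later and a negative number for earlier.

5

Critical path before the change: X→T→C = 3+5+12 = 20 giving 20 weeks.
X lies on that path, so at 8 weeks the path becomes 25 weeks.
The critical path is still X→T→C; finish is now 25 weeks.
Change in finish: 25 − 20 = +5 weeks.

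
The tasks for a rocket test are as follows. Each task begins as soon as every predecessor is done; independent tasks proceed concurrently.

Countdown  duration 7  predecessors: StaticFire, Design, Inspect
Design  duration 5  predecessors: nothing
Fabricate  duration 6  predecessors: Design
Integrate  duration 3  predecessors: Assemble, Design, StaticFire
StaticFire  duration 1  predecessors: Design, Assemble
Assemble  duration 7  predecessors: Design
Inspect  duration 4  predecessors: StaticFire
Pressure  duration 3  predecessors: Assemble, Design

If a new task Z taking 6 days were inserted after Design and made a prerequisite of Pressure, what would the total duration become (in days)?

24

Originally the rocket test takes 24 days.
With Z inserted, Pressure now waits for max(Assemble, Design, Z).
New critical path: Design→Assemble→StaticFire→Inspect→Countdown = 5+7+1+4+7 = 24 ⇒ 24 days.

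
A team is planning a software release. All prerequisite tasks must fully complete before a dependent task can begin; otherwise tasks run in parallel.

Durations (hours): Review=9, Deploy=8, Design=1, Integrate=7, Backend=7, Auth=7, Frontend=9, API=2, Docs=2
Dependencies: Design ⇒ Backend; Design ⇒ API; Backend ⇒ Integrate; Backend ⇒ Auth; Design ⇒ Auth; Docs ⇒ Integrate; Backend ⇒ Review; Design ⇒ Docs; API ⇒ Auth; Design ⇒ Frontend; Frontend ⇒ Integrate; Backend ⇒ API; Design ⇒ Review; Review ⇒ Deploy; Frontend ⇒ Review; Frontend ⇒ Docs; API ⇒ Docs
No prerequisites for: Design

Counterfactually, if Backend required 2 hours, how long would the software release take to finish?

27

Baseline: Design→Frontend→Review→Deploy = 1+9+9+8 = 27 → 27 hours.
Backend is off the critical path — its longest chain is 25 hours, giving 2 of slack.
The critical path is still Design→Frontend→Review→Deploy; finish is now 27 hours.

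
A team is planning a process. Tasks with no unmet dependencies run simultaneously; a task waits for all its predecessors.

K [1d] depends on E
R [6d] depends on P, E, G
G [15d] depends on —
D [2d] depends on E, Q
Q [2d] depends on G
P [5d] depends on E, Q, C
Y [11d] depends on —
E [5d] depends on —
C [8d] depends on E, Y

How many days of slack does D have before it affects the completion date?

11

The longest chain is Y→C→P→R = 11+8+5+6 = 30; overall finish 30 days.
Longest path through D: 19 days (earliest finish 19, latest finish 30).
Float = 30 − 19 = 11.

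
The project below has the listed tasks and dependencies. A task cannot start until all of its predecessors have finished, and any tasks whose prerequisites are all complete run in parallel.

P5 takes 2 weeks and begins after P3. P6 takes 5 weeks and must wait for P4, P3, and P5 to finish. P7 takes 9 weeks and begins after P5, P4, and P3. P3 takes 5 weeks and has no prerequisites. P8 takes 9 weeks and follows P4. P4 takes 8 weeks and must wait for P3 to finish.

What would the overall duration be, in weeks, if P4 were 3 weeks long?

Critical path before the change: P3→P4→P7 = 5+8+9 = 22 giving 22 weeks.
Since P4 is critical, the -5 change carries straight to that chain (now 17 weeks).
The critical path is still P3→P4→P7; finish is now 17 weeks.

17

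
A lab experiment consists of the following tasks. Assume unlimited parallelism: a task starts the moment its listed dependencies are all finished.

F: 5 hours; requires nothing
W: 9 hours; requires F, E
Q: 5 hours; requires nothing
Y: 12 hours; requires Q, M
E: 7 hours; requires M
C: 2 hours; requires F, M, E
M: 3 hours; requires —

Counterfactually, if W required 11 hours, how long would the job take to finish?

21

As given, the longest chain is M→E→W = 3+7+9 = 19, so the finish is 19 hours.
Since W is critical, the +2 change carries straight to that chain (now 21 hours).
No other chain overtakes it, so the finish is 21 hours.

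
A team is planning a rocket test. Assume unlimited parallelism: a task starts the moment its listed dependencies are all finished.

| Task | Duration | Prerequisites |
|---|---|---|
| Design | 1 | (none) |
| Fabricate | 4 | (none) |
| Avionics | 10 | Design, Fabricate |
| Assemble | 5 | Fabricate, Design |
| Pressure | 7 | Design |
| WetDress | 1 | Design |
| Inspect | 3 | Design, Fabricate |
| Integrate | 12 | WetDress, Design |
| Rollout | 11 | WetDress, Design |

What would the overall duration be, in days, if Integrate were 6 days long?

As given, the longest chain is Design→WetDress→Integrate = 1+1+12 = 14, so the finish is 14 days.
Integrate is on the critical path; changing it to 6 makes that path 8 days.
New critical path: Fabricate→Avionics = 4+10 = 14 ⇒ 14 days.

14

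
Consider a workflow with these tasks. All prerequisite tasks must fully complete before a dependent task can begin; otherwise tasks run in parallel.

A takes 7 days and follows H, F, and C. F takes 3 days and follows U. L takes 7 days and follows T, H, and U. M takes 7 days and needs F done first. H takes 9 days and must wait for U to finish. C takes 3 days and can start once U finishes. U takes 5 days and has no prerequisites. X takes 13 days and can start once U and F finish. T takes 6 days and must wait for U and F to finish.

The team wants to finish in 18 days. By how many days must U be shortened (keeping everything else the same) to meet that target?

3

Current finish: 21 days; target: 18.
U is on every critical path, so each day cut from U cuts the finish by one (this holds down to a finish of 17).
Need 21 − 18 = 3 days off U → U becomes 2 days, finish becomes 18.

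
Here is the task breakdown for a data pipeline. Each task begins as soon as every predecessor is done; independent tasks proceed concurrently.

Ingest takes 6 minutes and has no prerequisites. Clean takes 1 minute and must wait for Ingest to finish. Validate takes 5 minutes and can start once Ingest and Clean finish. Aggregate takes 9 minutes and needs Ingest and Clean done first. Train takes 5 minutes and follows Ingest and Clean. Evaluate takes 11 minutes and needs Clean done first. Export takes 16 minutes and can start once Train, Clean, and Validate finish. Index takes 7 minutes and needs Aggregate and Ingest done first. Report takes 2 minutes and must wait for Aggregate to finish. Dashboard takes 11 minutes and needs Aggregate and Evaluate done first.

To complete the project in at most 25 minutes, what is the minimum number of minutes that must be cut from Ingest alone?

4

Current finish: 29 minutes; target: 25.
Ingest is on every critical path, so each minute cut from Ingest cuts the finish by one (this holds down to a finish of 24).
Need 29 − 25 = 4 minutes off Ingest → Ingest becomes 2 minutes, finish becomes 25.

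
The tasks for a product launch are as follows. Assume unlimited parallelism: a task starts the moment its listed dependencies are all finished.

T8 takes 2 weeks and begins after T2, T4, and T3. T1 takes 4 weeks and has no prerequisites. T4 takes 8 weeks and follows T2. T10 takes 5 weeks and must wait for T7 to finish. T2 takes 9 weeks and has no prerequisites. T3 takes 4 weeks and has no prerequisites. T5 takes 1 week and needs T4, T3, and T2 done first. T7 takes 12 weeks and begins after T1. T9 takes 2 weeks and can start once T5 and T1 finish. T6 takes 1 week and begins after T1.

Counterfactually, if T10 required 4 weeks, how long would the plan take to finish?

Critical path before the change: T1→T7→T10 = 4+12+5 = 21 giving 21 weeks.
T10 is on the critical path; changing it to 4 makes that path 20 weeks.
No other chain overtakes it, so the finish is 20 weeks.

20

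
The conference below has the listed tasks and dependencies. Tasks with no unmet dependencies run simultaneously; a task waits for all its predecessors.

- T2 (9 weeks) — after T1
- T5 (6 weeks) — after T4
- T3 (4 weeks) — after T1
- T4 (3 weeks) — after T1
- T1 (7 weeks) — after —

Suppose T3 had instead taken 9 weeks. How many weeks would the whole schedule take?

Actual critical path: T1→T2 = 7+9 = 16 ⇒ 16 weeks.
T3 is off the critical path — its longest chain is 11 weeks, giving 5 of slack.
The critical path is still T1→T2; finish is now 16 weeks.

16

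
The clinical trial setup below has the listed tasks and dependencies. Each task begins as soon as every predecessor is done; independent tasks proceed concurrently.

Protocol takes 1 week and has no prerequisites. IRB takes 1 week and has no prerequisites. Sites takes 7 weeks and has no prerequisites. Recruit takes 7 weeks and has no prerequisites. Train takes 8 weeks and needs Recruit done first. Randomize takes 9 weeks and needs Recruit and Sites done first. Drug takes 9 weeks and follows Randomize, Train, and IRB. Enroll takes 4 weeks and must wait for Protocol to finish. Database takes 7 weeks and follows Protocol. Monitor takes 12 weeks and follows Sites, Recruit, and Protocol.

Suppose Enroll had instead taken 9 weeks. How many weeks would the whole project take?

25

Actual critical path: Sites→Randomize→Drug = 7+9+9 = 25 ⇒ 25 weeks.
The longest path through Enroll is only 5 weeks, so Enroll has float 20.
The critical path is still Sites→Randomize→Drug; finish is now 25 weeks.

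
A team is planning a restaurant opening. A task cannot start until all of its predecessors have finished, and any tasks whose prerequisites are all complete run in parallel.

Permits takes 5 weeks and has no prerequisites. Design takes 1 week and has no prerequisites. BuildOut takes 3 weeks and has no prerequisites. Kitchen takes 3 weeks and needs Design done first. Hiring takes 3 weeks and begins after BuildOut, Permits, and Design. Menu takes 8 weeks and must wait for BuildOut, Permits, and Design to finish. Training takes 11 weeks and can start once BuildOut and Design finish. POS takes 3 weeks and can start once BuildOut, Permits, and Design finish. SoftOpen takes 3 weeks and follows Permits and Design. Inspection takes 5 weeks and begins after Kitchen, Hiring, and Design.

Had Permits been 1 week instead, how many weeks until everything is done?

14

As given, the longest chain is BuildOut→Training = 3+11 = 14, so the finish is 14 weeks.
Permits has 1 week of float (longest path through it is 13).
No other chain overtakes it, so the finish is 14 weeks.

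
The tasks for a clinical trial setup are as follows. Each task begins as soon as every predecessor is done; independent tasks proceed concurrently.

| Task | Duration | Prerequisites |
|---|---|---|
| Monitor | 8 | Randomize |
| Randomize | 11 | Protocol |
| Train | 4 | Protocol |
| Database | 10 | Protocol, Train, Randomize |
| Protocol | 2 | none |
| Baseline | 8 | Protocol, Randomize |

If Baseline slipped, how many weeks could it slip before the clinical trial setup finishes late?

The longest chain is Protocol→Randomize→Database = 2+11+10 = 23; overall finish 23 weeks.
The longest chain containing Baseline totals 21 weeks.
Float = 23 − 21 = 2.

2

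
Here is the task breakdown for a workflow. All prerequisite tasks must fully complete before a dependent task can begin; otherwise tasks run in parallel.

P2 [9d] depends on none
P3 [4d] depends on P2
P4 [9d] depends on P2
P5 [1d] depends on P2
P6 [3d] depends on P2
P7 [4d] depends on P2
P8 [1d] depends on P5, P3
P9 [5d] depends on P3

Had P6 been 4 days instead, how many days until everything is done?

Actual critical path: P2→P3→P9 = 9+4+5 = 18 ⇒ 18 days.
P6 has 6 days of float (longest path through it is 12).
The critical path is still P2→P3→P9; finish is now 18 days.

18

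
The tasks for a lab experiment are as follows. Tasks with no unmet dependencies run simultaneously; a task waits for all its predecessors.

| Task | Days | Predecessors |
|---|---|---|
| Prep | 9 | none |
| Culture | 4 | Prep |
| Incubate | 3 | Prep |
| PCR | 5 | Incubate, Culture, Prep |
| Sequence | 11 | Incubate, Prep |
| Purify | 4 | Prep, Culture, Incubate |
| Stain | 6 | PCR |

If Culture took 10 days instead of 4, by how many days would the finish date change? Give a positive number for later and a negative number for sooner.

6

The binding path is Prep→Culture→PCR→Stain = 9+4+5+6 = 24; finish at 24 days.
Culture is on the critical path; changing it to 10 makes that path 30 days.
No other chain overtakes it, so the finish is 30 days.
Change in finish: 30 − 24 = +6 days.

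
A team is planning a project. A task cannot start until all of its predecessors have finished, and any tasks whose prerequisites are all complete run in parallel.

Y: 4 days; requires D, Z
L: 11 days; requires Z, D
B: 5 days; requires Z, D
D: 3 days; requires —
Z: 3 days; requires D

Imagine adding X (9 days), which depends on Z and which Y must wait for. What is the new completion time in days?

19

Originally the project takes 17 days.
With X inserted, Y now waits for max(D, Z, X).
New critical path: D→Z→X→Y = 3+3+9+4 = 19 ⇒ 19 days.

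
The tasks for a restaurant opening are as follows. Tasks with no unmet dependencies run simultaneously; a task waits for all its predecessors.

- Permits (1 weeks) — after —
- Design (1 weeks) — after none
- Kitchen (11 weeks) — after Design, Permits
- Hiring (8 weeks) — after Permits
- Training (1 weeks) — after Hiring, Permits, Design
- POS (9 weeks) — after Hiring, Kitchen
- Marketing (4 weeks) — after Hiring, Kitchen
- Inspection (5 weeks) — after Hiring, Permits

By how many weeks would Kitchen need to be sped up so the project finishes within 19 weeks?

2

Current finish: 21 weeks; target: 19.
Kitchen is on every critical path, so each week cut from Kitchen cuts the finish by one (this holds down to a finish of 18).
Need 21 − 19 = 2 weeks off Kitchen → Kitchen becomes 9 weeks, finish becomes 19.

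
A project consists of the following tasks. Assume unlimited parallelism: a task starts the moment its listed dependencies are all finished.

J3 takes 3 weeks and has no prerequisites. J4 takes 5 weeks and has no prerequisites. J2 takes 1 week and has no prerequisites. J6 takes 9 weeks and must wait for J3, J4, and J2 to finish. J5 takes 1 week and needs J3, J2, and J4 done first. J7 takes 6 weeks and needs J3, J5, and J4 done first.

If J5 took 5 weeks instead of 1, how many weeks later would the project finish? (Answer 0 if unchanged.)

Critical path before the change: J4→J6 = 5+9 = 14 giving 14 weeks.
J5 has 2 weeks of float (longest path through it is 12).
Now J4→J5→J7 = 5+5+6 = 16 is longest, so the finish becomes 16 weeks.
Change in finish: 16 − 14 = +2 weeks.

2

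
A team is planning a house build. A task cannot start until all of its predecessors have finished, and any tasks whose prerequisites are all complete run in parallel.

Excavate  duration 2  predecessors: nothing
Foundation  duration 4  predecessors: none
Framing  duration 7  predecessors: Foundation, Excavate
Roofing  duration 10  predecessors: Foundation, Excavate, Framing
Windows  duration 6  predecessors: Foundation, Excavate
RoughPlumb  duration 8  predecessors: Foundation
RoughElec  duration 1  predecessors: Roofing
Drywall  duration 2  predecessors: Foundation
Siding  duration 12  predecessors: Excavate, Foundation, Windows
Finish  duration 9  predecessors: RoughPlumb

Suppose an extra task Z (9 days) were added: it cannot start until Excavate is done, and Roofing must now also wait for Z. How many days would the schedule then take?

Originally the schedule takes 22 days.
With Z inserted, Roofing now waits for max(Foundation, Excavate, Framing, Z).
New critical path: Excavate→Z→Roofing→RoughElec = 2+9+10+1 = 22 ⇒ 22 days.

22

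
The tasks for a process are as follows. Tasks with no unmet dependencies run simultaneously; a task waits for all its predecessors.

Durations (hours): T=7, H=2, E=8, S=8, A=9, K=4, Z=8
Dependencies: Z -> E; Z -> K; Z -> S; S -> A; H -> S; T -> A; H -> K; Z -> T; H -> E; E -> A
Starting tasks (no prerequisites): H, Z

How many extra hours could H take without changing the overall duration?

6

The longest chain is Z→S→A = 8+8+9 = 25; overall finish 25 hours.
H finishes as early as 2 and must finish by 8.
So H can slip 8 − 2 = 6 hours.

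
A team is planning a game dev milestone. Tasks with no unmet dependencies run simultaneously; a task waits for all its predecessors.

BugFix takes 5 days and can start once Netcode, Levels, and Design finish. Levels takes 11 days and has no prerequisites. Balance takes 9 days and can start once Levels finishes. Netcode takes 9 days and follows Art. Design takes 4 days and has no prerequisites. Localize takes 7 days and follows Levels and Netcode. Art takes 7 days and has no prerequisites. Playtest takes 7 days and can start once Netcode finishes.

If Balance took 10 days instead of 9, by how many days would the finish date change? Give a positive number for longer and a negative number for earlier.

0

As given, the longest chain is Art→Netcode→Playtest = 7+9+7 = 23, so the finish is 23 days.
The longest path through Balance is only 20 days, so Balance has float 3.
No other chain overtakes it, so the finish is 23 days.
Change in finish: 23 − 23 = +0 days.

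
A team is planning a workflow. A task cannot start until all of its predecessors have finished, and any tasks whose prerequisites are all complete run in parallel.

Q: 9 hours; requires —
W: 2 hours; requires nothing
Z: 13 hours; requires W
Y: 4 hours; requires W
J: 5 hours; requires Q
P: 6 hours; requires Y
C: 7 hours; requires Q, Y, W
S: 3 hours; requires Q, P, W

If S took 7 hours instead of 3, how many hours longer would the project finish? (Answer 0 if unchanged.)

Critical path before the change: Q→C = 9+7 = 16 giving 16 hours.
S is off the critical path — its longest chain is 15 hours, giving 1 of slack.
Now W→Y→P→S = 2+4+6+7 = 19 is longest, so the finish becomes 19 hours.
Change in finish: 19 − 16 = +3 hours.

3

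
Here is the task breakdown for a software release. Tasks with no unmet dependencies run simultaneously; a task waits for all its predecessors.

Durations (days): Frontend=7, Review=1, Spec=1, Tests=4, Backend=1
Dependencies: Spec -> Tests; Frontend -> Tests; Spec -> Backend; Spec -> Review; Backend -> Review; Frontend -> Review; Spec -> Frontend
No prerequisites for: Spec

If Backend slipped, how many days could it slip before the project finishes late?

9

Critical path: Spec→Frontend→Tests = 1+7+4 = 12, so the finish is 12 days.
The longest chain containing Backend totals 3 days.
Slack of Backend = 10 − 1 = 9 days.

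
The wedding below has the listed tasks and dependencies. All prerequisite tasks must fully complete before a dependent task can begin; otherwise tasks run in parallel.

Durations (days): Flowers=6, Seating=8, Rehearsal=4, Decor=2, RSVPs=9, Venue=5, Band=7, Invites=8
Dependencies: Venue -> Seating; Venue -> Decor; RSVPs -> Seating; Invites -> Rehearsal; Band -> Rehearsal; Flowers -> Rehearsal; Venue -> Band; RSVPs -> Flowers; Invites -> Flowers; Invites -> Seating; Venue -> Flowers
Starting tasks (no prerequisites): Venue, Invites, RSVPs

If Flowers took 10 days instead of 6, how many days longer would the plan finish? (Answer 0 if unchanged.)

Baseline: RSVPs→Flowers→Rehearsal = 9+6+4 = 19 → 19 days.
Flowers is on the critical path; changing it to 10 makes that path 23 days.
That remains the longest chain; total 23 days.
Change in finish: 23 − 19 = +4 days.

4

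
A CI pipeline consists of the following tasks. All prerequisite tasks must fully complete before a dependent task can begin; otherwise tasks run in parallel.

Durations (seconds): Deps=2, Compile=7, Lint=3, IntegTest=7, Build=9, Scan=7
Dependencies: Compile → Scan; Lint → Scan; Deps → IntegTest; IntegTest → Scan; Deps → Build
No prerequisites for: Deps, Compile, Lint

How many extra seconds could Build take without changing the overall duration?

Deps→IntegTest→Scan = 2+7+7 = 16 sets the makespan at 16 seconds.
Longest path through Build: 11 seconds (earliest finish 11, latest finish 16).
So Build can slip 16 − 11 = 5 seconds.

5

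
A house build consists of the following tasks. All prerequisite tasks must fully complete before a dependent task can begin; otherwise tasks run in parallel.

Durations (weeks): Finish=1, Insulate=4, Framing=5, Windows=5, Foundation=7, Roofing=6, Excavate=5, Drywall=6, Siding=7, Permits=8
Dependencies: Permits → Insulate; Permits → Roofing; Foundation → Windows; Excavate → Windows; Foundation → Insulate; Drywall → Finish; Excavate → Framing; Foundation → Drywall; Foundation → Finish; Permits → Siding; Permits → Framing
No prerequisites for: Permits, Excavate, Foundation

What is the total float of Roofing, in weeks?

1

The longest chain is Permits→Siding = 8+7 = 15; overall finish 15 weeks.
Roofing finishes as early as 14 and must finish by 15.
So Roofing can slip 15 − 14 = 1 week.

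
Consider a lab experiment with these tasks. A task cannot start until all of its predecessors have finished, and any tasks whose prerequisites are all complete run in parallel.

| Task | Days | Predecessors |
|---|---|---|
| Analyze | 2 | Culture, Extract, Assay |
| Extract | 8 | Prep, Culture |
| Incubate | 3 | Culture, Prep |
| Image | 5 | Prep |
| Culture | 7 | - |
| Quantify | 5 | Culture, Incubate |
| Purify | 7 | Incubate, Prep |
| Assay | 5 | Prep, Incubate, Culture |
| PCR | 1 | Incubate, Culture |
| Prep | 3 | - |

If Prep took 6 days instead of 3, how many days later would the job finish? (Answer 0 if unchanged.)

0

Baseline: Culture→Incubate→Purify = 7+3+7 = 17 → 17 days.
Prep has 4 days of float (longest path through it is 13).
The critical path is still Culture→Incubate→Purify; finish is now 17 days.
Change in finish: 17 − 17 = +0 days.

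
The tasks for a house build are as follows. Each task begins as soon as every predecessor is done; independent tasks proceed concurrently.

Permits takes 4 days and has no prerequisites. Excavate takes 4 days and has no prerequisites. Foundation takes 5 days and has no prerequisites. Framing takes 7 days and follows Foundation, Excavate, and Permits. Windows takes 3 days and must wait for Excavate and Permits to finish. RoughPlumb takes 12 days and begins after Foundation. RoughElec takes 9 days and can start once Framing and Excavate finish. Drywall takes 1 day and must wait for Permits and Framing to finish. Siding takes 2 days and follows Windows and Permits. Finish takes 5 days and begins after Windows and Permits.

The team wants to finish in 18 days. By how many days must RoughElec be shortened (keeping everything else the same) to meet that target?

Current finish: 21 days; target: 18.
RoughElec is on every critical path, so each day cut from RoughElec cuts the finish by one (this holds down to a finish of 17).
Need 21 − 18 = 3 days off RoughElec → RoughElec becomes 6 days, finish becomes 18.

3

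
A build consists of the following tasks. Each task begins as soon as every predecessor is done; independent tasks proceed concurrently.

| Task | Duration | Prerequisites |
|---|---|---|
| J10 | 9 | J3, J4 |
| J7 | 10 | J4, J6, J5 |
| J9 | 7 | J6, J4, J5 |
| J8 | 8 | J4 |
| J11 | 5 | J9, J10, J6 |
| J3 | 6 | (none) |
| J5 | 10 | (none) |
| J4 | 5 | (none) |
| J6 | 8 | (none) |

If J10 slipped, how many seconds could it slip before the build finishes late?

2

The longest chain is J5→J9→J11 = 10+7+5 = 22; overall finish 22 seconds.
The longest chain containing J10 totals 20 seconds.
Float = 22 − 20 = 2.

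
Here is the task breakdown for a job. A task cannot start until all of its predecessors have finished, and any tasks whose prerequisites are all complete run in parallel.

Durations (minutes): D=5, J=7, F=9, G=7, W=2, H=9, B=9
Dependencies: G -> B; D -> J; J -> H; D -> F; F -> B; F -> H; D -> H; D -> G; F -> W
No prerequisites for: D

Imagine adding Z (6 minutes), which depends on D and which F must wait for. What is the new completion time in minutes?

29

Originally the plan takes 23 minutes.
With Z inserted, F now waits for max(D, Z).
New critical path: D→Z→F→H = 5+6+9+9 = 29 ⇒ 29 minutes.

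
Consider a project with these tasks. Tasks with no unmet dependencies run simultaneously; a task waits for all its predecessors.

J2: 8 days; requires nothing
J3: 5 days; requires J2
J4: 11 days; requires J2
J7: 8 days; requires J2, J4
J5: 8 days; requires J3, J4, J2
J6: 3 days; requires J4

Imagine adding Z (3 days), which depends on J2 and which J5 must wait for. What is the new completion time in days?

Originally the job takes 27 days.
With Z inserted, J5 now waits for max(J3, J4, J2, Z).
New critical path: J2→J4→J5 = 8+11+8 = 27 ⇒ 27 days.

27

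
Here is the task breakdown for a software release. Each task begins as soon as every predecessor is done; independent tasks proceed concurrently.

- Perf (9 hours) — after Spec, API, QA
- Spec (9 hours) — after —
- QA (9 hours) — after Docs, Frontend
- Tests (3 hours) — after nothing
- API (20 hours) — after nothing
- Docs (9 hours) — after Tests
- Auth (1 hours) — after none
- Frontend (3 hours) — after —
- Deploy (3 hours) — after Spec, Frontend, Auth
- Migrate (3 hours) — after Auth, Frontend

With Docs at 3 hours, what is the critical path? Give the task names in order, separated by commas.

Critical path before the change: Tests→Docs→QA→Perf = 3+9+9+9 = 30 giving 30 hours.
Docs lies on that path, so at 3 hours the path becomes 24 hours.
The binding chain switches to API→Perf = 20+9 = 29; finish 29 hours.

API, Perf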